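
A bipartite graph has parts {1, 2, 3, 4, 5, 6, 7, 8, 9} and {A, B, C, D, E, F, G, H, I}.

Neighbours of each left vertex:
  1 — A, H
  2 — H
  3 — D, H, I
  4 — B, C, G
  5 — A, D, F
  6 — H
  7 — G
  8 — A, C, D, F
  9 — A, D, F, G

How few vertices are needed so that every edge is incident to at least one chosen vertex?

A maximum matching has 8 edges (e.g. 1–A, 2–H, 3–I, 4–B, 5–D, 7–G, 8–C, 9–F).
By König's theorem the minimum vertex cover has the same size. One such cover is {1, 3, 4, 5, 7, 8, 9, H}.

8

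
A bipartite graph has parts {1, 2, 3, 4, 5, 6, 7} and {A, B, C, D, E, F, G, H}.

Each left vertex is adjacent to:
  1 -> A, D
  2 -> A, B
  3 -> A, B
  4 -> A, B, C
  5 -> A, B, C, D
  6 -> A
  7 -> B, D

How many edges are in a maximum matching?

A valid assignment of size 4: 1→D, 2→A, 3→B, 4→C.
The set {1, 2, 3, 4, 5, 6, 7} has only 4 neighbours ({A, B, C, D}), so by Hall's theorem at most 4 of the 7 left vertices can be matched.

4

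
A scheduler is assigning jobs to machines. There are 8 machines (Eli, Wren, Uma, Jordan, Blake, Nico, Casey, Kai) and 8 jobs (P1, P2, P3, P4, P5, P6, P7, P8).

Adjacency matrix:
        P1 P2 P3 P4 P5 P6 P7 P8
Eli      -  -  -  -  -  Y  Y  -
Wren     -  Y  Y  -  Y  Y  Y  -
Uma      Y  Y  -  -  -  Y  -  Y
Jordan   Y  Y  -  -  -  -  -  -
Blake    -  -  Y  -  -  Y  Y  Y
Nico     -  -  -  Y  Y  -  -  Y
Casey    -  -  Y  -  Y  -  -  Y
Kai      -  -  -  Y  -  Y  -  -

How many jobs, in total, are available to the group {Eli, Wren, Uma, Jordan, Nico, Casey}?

8

The union of neighbours of {Eli, Wren, Uma, Jordan, Nico, Casey} is {P1, P2, P3, P4, P5, P6, P7, P8}, which has 8 elements.
Since |N(S)| = 8 ≥ |S| = 6, Hall's condition holds for this subset.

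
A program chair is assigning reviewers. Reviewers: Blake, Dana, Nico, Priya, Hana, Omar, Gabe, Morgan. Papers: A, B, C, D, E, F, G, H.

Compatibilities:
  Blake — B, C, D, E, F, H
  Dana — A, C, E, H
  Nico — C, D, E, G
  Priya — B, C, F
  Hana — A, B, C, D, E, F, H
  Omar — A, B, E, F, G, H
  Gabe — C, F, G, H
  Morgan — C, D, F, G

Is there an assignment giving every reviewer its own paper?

Yes

One maximum matching: Blake-H, Dana-E, Nico-D, Priya-B, Hana-A, Omar-G, Gabe-C, Morgan-F.
Every reviewer is matched, so this is a perfect matching.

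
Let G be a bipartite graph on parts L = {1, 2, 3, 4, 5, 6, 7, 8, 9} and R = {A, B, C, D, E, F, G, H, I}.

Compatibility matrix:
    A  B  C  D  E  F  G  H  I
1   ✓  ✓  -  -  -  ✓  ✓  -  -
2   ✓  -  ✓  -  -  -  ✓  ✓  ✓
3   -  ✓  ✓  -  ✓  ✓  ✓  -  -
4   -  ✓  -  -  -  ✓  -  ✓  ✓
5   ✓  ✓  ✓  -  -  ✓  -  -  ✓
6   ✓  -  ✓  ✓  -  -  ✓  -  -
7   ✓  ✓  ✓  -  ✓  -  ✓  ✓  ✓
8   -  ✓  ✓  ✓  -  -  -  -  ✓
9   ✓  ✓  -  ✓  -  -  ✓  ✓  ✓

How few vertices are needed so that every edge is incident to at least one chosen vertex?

The 9 edges 1–F, 2–A, 3–E, 4–I, 5–B, 6–D, 7–H, 8–C, 9–G form a matching, so any vertex cover needs at least 9 vertices (one per matched edge).
Conversely {1, 2, 3, 4, 5, 6, 7, 8, 9} meets every edge and has exactly 9 vertices, so 9 is optimal.

9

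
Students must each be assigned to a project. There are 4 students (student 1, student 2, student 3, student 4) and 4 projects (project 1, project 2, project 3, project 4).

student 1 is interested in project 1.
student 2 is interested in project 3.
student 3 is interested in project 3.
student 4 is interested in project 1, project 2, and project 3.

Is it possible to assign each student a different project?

No

The set {student 2, student 3} has only 1 neighbour ({project 3}), so by Hall's theorem at most 3 of the 4 students can be matched.
Hence no matching covers every student.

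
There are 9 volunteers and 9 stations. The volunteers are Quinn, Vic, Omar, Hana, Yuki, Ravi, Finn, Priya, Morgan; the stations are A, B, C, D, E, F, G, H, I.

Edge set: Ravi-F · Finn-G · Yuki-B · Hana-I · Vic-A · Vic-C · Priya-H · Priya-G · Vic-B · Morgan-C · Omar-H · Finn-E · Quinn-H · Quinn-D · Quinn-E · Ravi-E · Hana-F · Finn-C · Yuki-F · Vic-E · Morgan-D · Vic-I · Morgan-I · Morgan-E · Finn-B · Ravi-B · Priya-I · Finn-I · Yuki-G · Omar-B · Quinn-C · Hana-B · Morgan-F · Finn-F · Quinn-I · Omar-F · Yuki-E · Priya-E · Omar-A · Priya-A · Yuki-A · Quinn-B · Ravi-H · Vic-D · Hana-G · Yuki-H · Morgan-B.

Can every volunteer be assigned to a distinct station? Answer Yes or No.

Yes

A valid assignment of size 9: Quinn→C, Vic→D, Omar→F, Hana→I, Yuki→H, Ravi→B, Finn→G, Priya→A, Morgan→E.
Every volunteer is matched, so this is a perfect matching.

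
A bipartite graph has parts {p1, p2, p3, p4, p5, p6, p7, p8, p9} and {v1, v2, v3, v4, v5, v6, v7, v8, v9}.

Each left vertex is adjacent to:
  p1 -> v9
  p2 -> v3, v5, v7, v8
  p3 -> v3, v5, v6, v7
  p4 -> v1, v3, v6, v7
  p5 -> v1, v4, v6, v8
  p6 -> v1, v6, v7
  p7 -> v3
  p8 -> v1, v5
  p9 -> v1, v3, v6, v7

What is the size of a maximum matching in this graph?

8

One maximum matching: p1-v9, p2-v8, p3-v5, p4-v6, p5-v4, p6-v7, p7-v3, p8-v1.
The set {p3, p4, p6, p7, p8, p9} has only 5 neighbours ({v1, v3, v5, v6, v7}), so by Hall's theorem at most 8 of the 9 left vertices can be matched.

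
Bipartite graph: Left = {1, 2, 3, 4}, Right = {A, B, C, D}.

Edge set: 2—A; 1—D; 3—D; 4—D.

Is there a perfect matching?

No

The set {1, 3, 4} has only 1 neighbour ({D}), so by Hall's theorem at most 2 of the 4 left vertices can be matched.
Hence no matching covers every left vertex.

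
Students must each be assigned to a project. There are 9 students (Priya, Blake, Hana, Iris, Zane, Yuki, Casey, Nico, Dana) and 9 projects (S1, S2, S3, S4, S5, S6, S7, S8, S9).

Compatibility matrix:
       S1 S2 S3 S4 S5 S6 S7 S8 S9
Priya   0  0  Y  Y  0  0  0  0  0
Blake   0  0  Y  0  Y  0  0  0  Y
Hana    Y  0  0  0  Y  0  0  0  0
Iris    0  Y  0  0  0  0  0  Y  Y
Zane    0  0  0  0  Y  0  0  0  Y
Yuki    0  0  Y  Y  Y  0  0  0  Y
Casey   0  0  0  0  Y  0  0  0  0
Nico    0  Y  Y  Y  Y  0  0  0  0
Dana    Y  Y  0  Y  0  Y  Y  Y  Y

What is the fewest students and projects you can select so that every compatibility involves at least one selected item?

The 8 edges Priya–S3, Blake–S5, Hana–S1, Iris–S8, Zane–S9, Yuki–S4, Nico–S2, Dana–S7 form a matching, so any vertex cover needs at least 8 vertices (one per matched edge).
Conversely {Hana, Iris, Nico, Dana, S3, S4, S5, S9} meets every edge and has exactly 8 vertices, so 8 is optimal.

8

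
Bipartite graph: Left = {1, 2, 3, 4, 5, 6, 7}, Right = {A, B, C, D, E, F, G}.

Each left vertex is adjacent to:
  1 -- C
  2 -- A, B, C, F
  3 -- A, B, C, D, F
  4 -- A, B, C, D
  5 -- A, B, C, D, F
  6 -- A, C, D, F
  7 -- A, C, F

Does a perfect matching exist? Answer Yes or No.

No

The set {1, 2, 3, 4, 5, 6, 7} has only 5 neighbours ({A, B, C, D, F}), so by Hall's theorem at most 5 of the 7 left vertices can be matched.
Hence no matching covers every left vertex.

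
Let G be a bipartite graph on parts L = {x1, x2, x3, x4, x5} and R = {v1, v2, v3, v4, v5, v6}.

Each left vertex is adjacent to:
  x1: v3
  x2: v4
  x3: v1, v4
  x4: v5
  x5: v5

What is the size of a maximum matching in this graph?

One maximum matching: x1→v3, x2→v4, x3→v1, x4→v5.
The set {x4, x5} has only 1 neighbour ({v5}), so by Hall's theorem at most 4 of the 5 left vertices can be matched.

4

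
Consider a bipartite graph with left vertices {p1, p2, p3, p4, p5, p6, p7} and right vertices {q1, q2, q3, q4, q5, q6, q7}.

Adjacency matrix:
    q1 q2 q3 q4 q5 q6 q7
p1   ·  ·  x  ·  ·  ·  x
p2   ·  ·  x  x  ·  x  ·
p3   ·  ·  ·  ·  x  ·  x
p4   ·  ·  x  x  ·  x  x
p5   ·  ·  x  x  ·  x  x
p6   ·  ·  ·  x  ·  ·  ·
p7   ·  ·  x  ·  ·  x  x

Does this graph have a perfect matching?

The set {p1, p2, p4, p5, p6, p7} has only 4 neighbours ({q3, q4, q6, q7}), so by Hall's theorem at most 5 of the 7 left vertices can be matched.
Hence no matching covers every left vertex.

No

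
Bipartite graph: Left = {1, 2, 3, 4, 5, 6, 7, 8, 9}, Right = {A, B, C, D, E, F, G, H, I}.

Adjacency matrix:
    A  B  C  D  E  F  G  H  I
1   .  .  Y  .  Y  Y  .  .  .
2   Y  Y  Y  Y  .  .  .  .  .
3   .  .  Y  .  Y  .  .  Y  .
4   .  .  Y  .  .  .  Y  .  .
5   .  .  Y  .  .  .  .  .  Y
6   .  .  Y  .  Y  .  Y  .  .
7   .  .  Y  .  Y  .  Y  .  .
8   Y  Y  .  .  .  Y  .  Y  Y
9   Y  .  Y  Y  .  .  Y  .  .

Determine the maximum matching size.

9

A valid assignment of size 9: 1-F, 2-B, 3-H, 4-G, 5-I, 6-C, 7-E, 8-A, 9-D.
This saturates every left vertex, so 9 is the maximum.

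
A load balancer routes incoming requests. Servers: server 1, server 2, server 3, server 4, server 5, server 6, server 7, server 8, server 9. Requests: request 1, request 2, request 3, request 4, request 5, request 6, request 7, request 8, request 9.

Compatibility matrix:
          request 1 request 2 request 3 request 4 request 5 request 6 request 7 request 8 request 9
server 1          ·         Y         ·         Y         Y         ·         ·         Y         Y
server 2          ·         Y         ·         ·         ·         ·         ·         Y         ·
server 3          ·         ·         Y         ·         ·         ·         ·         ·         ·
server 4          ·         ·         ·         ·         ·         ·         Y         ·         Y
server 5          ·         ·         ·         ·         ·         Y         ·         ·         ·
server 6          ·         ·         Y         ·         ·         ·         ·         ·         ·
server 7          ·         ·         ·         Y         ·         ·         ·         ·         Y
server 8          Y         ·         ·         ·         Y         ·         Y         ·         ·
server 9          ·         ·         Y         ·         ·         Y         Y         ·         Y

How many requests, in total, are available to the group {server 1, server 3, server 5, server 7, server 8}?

9

The union of neighbours of {server 1, server 3, server 5, server 7, server 8} is {request 1, request 2, request 3, request 4, request 5, request 6, request 7, request 8, request 9}, which has 9 elements.
Since |N(S)| = 9 ≥ |S| = 5, Hall's condition holds for this subset.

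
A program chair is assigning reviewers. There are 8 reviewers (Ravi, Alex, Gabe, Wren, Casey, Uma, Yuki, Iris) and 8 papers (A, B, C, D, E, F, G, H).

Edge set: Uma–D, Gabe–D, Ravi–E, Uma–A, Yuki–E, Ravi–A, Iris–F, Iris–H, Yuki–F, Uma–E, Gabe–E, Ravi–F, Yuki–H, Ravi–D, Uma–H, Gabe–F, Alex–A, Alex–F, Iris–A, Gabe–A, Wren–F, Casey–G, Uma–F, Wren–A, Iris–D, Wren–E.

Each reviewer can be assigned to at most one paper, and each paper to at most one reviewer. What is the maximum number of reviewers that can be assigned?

6

A valid assignment of size 6: Ravi-F, Alex-A, Gabe-D, Wren-E, Casey-G, Uma-H.
The set {Ravi, Alex, Gabe, Wren, Uma, Yuki, Iris} has only 5 neighbours ({A, D, E, F, H}), so by Hall's theorem at most 6 of the 8 reviewers can be matched.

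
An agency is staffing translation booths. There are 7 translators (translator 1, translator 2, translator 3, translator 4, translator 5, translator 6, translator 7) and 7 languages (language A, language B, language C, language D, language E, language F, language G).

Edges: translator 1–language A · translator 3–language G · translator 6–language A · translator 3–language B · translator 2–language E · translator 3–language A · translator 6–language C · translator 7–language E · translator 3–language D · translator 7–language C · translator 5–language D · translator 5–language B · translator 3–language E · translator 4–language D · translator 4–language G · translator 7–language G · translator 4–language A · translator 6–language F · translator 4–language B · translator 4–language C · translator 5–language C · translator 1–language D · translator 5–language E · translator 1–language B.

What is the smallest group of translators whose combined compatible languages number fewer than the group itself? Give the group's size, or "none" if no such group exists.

A matching saturating every translator exists, for instance translator 1→language A, translator 2→language E, translator 3→language D, translator 4→language C, translator 5→language B, translator 6→language F, translator 7→language G.
By Hall's marriage theorem, this means |N(S)| ≥ |S| for every subset S, so no violating subset exists.

none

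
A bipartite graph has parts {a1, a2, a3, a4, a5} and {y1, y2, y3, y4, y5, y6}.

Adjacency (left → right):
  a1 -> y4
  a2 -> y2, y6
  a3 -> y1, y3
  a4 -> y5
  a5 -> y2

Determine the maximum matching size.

One maximum matching: a1–y4, a2–y6, a3–y3, a4–y5, a5–y2.
All 5 left vertices are matched, so no larger matching exists.

5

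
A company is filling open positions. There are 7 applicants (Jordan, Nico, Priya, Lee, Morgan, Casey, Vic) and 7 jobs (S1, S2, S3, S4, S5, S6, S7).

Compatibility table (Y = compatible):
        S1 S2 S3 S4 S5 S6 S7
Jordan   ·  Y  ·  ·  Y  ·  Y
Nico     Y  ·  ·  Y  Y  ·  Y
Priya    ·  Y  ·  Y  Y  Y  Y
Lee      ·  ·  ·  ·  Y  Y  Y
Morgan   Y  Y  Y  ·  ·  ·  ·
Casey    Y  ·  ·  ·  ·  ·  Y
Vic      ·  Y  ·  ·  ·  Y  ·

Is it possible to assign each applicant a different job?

Yes

For example, pair Jordan-S7, Nico-S4, Priya-S6, Lee-S5, Morgan-S3, Casey-S1, Vic-S2.
All 7 applicants are covered.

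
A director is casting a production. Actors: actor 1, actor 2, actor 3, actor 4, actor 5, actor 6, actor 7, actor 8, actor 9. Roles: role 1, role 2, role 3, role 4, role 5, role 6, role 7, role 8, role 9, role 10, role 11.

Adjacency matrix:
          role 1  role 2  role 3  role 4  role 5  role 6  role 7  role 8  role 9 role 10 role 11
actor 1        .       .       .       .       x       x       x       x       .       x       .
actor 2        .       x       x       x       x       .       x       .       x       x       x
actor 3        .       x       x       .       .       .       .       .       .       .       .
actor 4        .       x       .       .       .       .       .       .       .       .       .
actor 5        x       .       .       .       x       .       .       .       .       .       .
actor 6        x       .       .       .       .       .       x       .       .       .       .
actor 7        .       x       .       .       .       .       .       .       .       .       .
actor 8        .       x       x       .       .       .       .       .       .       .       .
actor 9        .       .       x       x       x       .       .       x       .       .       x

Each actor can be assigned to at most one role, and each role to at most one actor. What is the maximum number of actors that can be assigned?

7

For example, pair actor 1–role 7, actor 2–role 9, actor 3–role 3, actor 4–role 2, actor 5–role 5, actor 6–role 1, actor 9–role 8.
The set {actor 3, actor 4, actor 7, actor 8} has only 2 neighbours ({role 2, role 3}), so by Hall's theorem at most 7 of the 9 actors can be matched.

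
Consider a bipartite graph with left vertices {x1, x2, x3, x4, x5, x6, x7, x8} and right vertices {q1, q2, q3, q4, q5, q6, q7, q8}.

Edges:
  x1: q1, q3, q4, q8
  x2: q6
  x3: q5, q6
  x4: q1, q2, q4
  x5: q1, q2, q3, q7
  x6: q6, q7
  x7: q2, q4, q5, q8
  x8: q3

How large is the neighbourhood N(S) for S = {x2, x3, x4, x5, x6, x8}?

The union of neighbours of {x2, x3, x4, x5, x6, x8} is {q1, q2, q3, q4, q5, q6, q7}, which has 7 elements.
Since |N(S)| = 7 ≥ |S| = 6, Hall's condition holds for this subset.

7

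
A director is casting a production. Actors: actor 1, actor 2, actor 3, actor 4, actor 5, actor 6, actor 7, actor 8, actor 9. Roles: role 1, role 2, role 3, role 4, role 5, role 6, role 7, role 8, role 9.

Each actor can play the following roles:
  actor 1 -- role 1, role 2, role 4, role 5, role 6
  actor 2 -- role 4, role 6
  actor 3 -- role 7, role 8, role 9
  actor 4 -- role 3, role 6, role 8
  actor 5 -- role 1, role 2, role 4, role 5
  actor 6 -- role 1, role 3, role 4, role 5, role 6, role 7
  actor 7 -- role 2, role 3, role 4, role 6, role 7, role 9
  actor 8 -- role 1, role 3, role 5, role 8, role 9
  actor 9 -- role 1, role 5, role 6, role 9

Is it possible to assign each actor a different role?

Yes

A valid assignment of size 9: actor 1→role 1, actor 2→role 4, actor 3→role 8, actor 4→role 6, actor 5→role 2, actor 6→role 3, actor 7→role 7, actor 8→role 9, actor 9→role 5.
Every actor is matched, so this is a perfect matching.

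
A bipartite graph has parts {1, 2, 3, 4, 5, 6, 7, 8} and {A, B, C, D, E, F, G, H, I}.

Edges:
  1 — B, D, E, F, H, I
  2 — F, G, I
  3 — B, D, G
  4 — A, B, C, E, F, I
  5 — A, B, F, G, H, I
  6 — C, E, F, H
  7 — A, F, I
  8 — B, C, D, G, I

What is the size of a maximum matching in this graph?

For example, pair 1-H, 2-F, 3-B, 4-E, 5-A, 6-C, 7-I, 8-G.
This saturates every left vertex, so 8 is the maximum.

8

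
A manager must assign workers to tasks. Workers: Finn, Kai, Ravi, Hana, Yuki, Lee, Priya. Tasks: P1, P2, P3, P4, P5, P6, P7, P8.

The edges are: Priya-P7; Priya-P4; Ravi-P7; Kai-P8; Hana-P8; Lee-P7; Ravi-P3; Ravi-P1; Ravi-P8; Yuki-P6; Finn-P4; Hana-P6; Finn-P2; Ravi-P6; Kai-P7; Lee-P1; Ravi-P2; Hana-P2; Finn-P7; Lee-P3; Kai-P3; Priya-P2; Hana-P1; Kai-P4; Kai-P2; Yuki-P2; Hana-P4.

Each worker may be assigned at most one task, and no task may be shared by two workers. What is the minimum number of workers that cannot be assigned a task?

0

For example, pair Finn–P4, Kai–P2, Ravi–P1, Hana–P8, Yuki–P6, Lee–P3, Priya–P7.
All 7 workers are matched, so no larger matching exists.
That matches 7 of the 7, leaving 0 unmatched; no matching can do better.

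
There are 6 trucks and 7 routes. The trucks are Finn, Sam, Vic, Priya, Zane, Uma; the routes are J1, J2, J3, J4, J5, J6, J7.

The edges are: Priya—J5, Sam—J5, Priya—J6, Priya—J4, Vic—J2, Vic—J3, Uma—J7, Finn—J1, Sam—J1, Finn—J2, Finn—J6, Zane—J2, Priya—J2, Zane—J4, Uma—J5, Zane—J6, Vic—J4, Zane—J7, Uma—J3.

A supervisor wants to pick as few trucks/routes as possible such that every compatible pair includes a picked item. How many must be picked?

The 6 edges Finn–J6, Sam–J1, Vic–J2, Priya–J5, Zane–J7, Uma–J3 form a matching, so any vertex cover needs at least 6 vertices (one per matched edge).
Conversely {Finn, Sam, Vic, Priya, Zane, Uma} meets every edge and has exactly 6 vertices, so 6 is optimal.

6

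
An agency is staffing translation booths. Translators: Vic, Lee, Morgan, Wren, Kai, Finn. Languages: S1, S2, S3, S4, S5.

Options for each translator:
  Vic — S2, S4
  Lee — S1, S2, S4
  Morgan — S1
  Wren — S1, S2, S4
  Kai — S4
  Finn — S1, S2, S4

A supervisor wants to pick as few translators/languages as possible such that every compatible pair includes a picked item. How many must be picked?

The 3 edges Vic–S4, Lee–S2, Morgan–S1 form a matching, so any vertex cover needs at least 3 vertices (one per matched edge).
Conversely {S1, S2, S4} meets every edge and has exactly 3 vertices, so 3 is optimal.

3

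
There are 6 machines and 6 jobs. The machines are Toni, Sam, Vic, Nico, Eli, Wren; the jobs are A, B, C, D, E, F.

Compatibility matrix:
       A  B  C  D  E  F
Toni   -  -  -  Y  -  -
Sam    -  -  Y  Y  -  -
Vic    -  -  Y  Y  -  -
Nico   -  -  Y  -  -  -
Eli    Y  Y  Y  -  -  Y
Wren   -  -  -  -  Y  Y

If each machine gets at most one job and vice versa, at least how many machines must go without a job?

2

For example, pair Toni–D, Sam–C, Eli–B, Wren–E.
The set {Toni, Sam, Vic, Nico} has only 2 neighbours ({C, D}), so by Hall's theorem at most 4 of the 6 machines can be matched.
That matches 4 of the 6, leaving 2 unmatched; no matching can do better.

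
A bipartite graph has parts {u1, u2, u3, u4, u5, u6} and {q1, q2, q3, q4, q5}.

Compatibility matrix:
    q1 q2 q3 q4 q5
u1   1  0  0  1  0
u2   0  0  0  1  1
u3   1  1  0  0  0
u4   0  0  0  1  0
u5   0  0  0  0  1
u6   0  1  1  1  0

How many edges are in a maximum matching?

5

One maximum matching: u1–q1, u2–q5, u3–q2, u4–q4, u6–q3.
The set {u2, u4, u5} has only 2 neighbours ({q4, q5}), so by Hall's theorem at most 5 of the 6 left vertices can be matched.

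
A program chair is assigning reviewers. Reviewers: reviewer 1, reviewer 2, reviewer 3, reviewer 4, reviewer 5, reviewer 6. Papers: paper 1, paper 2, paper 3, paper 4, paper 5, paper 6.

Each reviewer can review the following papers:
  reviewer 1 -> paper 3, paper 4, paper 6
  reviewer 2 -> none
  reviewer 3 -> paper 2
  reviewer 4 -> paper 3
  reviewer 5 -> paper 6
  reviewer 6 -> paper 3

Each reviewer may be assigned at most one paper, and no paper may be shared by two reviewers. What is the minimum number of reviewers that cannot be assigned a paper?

For example, pair reviewer 1-paper 4, reviewer 3-paper 2, reviewer 4-paper 3, reviewer 5-paper 6.
The set {reviewer 2, reviewer 4, reviewer 6} has only 1 neighbour ({paper 3}), so by Hall's theorem at most 4 of the 6 reviewers can be matched.
That matches 4 of the 6, leaving 2 unmatched; no matching can do better.

2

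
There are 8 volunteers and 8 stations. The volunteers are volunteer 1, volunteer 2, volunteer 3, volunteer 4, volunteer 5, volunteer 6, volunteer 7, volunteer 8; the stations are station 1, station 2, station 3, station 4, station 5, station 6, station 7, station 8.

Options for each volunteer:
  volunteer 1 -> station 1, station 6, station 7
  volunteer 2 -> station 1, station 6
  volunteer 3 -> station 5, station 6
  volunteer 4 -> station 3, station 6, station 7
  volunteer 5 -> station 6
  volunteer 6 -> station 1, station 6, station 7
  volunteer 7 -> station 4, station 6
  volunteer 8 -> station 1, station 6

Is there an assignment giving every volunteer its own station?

No

The set {volunteer 1, volunteer 2, volunteer 5, volunteer 6, volunteer 8} has only 3 neighbours ({station 1, station 6, station 7}), so by Hall's theorem at most 6 of the 8 volunteers can be matched.
Hence no matching covers every volunteer.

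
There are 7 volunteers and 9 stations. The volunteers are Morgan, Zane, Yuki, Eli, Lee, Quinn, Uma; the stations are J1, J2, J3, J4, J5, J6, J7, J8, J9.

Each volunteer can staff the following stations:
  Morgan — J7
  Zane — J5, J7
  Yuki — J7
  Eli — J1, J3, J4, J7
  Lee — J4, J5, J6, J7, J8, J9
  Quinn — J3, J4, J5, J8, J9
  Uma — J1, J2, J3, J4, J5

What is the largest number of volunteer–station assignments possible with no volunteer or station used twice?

6

A valid assignment of size 6: Morgan-J7, Zane-J5, Eli-J3, Lee-J6, Quinn-J9, Uma-J2.
The set {Morgan, Yuki} has only 1 neighbour ({J7}), so by Hall's theorem at most 6 of the 7 volunteers can be matched.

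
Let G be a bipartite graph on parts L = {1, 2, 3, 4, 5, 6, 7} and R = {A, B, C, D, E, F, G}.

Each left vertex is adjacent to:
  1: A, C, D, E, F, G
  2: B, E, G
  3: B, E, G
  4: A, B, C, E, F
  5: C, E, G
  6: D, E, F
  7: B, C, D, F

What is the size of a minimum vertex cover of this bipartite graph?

7

The 7 edges 1–A, 2–E, 3–G, 4–F, 5–C, 6–D, 7–B form a matching, so any vertex cover needs at least 7 vertices (one per matched edge).
Conversely {1, 2, 3, 4, 5, 6, 7} meets every edge and has exactly 7 vertices, so 7 is optimal.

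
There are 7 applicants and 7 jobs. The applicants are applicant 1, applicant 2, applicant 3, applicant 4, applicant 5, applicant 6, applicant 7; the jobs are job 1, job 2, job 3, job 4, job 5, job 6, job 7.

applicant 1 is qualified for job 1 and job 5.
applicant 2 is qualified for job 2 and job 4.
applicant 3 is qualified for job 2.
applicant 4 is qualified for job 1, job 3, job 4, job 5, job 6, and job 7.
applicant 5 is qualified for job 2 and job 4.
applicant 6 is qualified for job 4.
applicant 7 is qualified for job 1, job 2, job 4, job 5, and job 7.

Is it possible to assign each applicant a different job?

The set {applicant 2, applicant 3, applicant 5, applicant 6} has only 2 neighbours ({job 2, job 4}), so by Hall's theorem at most 5 of the 7 applicants can be matched.
Hence no matching covers every applicant.

No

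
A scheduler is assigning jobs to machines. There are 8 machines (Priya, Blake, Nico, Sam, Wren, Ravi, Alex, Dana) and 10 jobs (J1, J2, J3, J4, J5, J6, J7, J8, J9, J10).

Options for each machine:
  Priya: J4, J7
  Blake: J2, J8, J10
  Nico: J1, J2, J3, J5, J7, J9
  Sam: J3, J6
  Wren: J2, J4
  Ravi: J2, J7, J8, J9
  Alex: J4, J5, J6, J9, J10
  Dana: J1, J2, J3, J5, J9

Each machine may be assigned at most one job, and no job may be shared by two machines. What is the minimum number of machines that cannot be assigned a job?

For example, pair Priya→J4, Blake→J10, Nico→J1, Sam→J3, Wren→J2, Ravi→J7, Alex→J6, Dana→J9.
All 8 machines are matched, so no larger matching exists.
That matches 8 of the 8, leaving 0 unmatched; no matching can do better.

0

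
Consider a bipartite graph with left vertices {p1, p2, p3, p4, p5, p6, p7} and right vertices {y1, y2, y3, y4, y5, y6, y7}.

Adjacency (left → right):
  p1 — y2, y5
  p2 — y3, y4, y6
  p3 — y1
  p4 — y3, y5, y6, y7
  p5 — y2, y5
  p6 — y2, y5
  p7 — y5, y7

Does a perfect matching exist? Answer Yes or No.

No

The set {p1, p5, p6} has only 2 neighbours ({y2, y5}), so by Hall's theorem at most 6 of the 7 left vertices can be matched.
Hence no matching covers every left vertex.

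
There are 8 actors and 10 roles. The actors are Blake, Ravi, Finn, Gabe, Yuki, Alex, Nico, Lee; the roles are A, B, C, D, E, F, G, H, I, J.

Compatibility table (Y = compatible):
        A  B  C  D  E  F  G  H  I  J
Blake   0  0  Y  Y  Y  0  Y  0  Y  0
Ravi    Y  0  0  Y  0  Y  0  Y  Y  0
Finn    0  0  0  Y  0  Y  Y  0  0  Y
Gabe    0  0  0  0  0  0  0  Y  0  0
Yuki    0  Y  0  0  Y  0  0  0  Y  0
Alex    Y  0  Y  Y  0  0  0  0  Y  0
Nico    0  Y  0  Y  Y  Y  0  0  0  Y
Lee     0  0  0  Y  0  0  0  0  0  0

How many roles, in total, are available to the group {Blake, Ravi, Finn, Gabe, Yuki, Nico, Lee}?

10

The union of neighbours of {Blake, Ravi, Finn, Gabe, Yuki, Nico, Lee} is {A, B, C, D, E, F, G, H, I, J}, which has 10 elements.
Since |N(S)| = 10 ≥ |S| = 7, Hall's condition holds for this subset.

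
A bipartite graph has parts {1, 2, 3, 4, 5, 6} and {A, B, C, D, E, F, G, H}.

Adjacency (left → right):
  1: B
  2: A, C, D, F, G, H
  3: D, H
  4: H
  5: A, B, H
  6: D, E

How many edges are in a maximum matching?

A valid assignment of size 6: 1→B, 2→G, 3→D, 4→H, 5→A, 6→E.
All 6 left vertices are matched, so no larger matching exists.

6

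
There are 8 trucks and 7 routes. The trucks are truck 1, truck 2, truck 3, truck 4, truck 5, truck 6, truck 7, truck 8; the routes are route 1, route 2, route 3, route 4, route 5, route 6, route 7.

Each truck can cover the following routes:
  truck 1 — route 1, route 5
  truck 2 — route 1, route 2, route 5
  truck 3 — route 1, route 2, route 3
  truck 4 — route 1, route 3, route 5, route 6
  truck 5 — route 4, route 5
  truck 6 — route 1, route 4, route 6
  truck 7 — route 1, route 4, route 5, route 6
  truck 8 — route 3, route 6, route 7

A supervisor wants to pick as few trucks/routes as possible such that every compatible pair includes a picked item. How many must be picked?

A maximum matching has 7 edges (e.g. truck 1–route 5, truck 2–route 1, truck 3–route 2, truck 4–route 3, truck 5–route 4, truck 6–route 6, truck 8–route 7).
By König's theorem the minimum vertex cover has the same size. One such cover is {truck 8, route 1, route 2, route 3, route 4, route 5, route 6}.

7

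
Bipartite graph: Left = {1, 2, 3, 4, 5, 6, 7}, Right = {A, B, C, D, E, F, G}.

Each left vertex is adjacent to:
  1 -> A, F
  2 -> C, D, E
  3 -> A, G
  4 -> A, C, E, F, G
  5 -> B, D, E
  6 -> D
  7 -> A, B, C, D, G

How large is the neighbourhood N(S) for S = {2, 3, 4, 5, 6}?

The union of neighbours of {2, 3, 4, 5, 6} is {A, B, C, D, E, F, G}, which has 7 elements.
Since |N(S)| = 7 ≥ |S| = 5, Hall's condition holds for this subset.

7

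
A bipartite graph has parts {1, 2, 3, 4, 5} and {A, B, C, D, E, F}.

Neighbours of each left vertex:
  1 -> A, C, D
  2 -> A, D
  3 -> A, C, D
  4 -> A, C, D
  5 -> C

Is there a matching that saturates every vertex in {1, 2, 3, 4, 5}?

No

The set {1, 2, 3, 4, 5} has only 3 neighbours ({A, C, D}), so by Hall's theorem at most 3 of the 5 left vertices can be matched.
Hence no matching covers every left vertex.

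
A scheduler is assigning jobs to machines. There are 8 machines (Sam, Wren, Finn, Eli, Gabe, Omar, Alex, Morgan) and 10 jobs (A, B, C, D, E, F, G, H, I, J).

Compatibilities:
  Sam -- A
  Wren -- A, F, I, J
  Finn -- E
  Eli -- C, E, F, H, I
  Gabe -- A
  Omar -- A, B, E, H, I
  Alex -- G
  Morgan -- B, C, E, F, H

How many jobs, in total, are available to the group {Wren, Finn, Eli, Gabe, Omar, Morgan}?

8

The union of neighbours of {Wren, Finn, Eli, Gabe, Omar, Morgan} is {A, B, C, E, F, H, I, J}, which has 8 elements.
Since |N(S)| = 8 ≥ |S| = 6, Hall's condition holds for this subset.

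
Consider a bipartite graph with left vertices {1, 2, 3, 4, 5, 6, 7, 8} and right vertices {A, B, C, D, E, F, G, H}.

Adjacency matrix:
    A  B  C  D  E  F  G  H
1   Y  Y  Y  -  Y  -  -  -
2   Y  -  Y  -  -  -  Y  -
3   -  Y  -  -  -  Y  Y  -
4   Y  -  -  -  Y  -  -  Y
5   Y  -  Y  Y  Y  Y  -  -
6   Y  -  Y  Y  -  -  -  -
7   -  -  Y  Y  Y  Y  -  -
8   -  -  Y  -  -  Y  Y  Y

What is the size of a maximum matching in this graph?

A valid assignment of size 8: 1-E, 2-G, 3-B, 4-H, 5-A, 6-D, 7-C, 8-F.
This saturates every left vertex, so 8 is the maximum.

8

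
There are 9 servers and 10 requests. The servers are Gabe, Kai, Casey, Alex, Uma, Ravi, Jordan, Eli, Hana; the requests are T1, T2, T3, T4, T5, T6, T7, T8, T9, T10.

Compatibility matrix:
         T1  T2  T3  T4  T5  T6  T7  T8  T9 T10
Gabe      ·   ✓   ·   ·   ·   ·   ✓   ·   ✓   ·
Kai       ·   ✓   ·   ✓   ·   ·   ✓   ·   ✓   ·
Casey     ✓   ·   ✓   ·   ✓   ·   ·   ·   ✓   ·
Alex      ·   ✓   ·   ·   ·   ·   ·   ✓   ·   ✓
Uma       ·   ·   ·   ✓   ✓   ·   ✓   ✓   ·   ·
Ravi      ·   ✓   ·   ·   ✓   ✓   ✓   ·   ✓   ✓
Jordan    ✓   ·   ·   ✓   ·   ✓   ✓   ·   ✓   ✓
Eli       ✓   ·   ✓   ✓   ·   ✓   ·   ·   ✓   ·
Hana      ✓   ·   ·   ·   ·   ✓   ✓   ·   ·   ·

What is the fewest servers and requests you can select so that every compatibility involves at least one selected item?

9

The 9 edges Gabe–T9, Kai–T2, Casey–T1, Alex–T10, Uma–T8, Ravi–T5, Jordan–T6, Eli–T4, Hana–T7 form a matching, so any vertex cover needs at least 9 vertices (one per matched edge).
Conversely {Gabe, Kai, Casey, Alex, Uma, Ravi, Jordan, Eli, Hana} meets every edge and has exactly 9 vertices, so 9 is optimal.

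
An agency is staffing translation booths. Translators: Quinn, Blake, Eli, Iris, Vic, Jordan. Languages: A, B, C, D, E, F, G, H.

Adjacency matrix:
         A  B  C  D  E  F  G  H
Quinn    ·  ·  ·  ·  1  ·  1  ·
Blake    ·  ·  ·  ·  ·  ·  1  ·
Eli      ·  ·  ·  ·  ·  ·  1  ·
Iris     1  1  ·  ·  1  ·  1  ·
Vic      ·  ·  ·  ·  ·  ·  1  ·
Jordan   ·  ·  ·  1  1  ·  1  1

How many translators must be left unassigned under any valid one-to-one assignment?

2

A valid assignment of size 4: Quinn–E, Blake–G, Iris–B, Jordan–D.
The set {Blake, Eli, Vic} has only 1 neighbour ({G}), so by Hall's theorem at most 4 of the 6 translators can be matched.
That matches 4 of the 6, leaving 2 unmatched; no matching can do better.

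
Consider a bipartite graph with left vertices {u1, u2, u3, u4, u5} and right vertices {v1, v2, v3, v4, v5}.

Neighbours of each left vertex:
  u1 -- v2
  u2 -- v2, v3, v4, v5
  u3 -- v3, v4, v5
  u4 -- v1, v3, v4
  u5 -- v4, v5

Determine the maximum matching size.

A valid assignment of size 5: u1→v2, u2→v5, u3→v3, u4→v1, u5→v4.
This saturates every left vertex, so 5 is the maximum.

5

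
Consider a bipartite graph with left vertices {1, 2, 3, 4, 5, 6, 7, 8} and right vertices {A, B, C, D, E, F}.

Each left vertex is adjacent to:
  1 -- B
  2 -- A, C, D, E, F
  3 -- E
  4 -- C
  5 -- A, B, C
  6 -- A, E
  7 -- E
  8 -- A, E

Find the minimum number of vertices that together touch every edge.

{2, A, B, C, E} is a vertex cover of size 5: every edge has an endpoint in this set.
No smaller cover exists because 1–B, 2–F, 3–E, 4–C, 5–A is a matching of size 5, and a cover must include an endpoint of each of these disjoint edges (König's theorem).

5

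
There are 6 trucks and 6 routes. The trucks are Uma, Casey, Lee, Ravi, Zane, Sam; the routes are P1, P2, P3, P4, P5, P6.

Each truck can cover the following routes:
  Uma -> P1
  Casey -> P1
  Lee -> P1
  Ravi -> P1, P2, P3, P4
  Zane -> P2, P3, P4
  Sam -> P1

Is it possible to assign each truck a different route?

The set {Uma, Casey, Lee, Sam} has only 1 neighbour ({P1}), so by Hall's theorem at most 3 of the 6 trucks can be matched.
Hence no matching covers every truck.

No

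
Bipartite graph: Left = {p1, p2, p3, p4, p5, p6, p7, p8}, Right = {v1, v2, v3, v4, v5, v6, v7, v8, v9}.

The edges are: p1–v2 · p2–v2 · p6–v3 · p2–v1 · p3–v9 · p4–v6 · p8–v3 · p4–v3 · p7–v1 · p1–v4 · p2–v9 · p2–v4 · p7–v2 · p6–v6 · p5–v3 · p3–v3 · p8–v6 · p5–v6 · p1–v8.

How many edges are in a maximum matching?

6

One maximum matching: p1-v4, p2-v1, p3-v9, p4-v3, p5-v6, p7-v2.
The set {p4, p5, p6, p8} has only 2 neighbours ({v3, v6}), so by Hall's theorem at most 6 of the 8 left vertices can be matched.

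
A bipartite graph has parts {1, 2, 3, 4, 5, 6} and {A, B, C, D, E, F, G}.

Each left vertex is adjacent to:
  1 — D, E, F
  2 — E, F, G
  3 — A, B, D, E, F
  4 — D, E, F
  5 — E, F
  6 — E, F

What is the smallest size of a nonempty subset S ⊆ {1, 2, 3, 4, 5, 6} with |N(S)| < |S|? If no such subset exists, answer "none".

4

Take S = {1, 4, 5, 6}. Its neighbourhood is {D, E, F}, so |N(S)| = 3 < |S| = 4.
Every subset of size less than 4 has at least as many neighbours as members, so 4 is the minimum.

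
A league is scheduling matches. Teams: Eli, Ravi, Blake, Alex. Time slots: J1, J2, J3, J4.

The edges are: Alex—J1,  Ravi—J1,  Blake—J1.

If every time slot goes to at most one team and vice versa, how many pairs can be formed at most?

For example, pair Ravi→J1.
The set {Eli, Ravi, Blake, Alex} has only 1 neighbour ({J1}), so by Hall's theorem at most 1 of the 4 teams can be matched.

1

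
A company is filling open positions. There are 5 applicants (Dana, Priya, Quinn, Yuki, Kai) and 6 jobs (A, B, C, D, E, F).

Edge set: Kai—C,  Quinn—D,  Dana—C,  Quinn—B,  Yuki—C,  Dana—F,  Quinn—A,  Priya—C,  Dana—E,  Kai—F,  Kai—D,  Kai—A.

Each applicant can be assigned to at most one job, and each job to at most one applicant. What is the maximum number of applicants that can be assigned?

One maximum matching: Dana–E, Priya–C, Quinn–B, Kai–F.
The set {Priya, Yuki} has only 1 neighbour ({C}), so by Hall's theorem at most 4 of the 5 applicants can be matched.

4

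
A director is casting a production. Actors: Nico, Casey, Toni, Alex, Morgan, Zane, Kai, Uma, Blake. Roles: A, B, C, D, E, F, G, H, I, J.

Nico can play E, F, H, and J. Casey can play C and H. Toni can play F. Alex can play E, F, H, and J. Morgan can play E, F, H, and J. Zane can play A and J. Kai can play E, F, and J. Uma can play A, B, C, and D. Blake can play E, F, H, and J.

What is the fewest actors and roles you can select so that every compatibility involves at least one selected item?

7

{Casey, Zane, Uma, E, F, H, J} is a vertex cover of size 7: every edge has an endpoint in this set.
No smaller cover exists because Nico–J, Casey–C, Toni–F, Alex–E, Morgan–H, Zane–A, Uma–B is a matching of size 7, and a cover must include an endpoint of each of these disjoint edges (König's theorem).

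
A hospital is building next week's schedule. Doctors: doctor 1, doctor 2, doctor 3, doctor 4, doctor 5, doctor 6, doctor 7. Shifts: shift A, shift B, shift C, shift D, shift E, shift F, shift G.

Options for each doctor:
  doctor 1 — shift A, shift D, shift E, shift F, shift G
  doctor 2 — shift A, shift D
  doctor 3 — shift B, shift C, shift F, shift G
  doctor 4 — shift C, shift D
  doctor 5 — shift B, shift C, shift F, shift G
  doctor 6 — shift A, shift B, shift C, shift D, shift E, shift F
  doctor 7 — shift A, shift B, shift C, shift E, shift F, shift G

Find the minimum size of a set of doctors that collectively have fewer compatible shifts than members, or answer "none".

none

A matching saturating every doctor exists, for instance doctor 1→shift A, doctor 2→shift D, doctor 3→shift B, doctor 4→shift C, doctor 5→shift F, doctor 6→shift E, doctor 7→shift G.
By Hall's marriage theorem, this means |N(S)| ≥ |S| for every subset S, so no violating subset exists.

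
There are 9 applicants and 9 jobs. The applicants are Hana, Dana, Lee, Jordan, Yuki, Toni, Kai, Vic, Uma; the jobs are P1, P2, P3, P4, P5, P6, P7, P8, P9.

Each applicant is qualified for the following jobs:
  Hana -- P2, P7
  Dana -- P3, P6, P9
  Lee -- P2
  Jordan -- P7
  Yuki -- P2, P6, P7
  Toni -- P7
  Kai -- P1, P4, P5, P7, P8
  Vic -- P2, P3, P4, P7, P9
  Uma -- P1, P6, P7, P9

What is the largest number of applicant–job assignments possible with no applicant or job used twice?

One maximum matching: Hana–P7, Dana–P9, Lee–P2, Yuki–P6, Kai–P8, Vic–P3, Uma–P1.
The set {Hana, Lee, Jordan, Toni} has only 2 neighbours ({P2, P7}), so by Hall's theorem at most 7 of the 9 applicants can be matched.

7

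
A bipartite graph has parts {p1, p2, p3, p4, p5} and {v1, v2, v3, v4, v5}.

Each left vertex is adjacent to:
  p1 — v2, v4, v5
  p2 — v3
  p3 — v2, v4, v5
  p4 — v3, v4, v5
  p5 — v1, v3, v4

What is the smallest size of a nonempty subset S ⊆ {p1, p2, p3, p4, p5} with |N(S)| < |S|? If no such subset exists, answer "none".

none

A matching saturating every left vertex exists, for instance p1→v2, p2→v3, p3→v5, p4→v4, p5→v1.
By Hall's marriage theorem, this means |N(S)| ≥ |S| for every subset S, so no violating subset exists.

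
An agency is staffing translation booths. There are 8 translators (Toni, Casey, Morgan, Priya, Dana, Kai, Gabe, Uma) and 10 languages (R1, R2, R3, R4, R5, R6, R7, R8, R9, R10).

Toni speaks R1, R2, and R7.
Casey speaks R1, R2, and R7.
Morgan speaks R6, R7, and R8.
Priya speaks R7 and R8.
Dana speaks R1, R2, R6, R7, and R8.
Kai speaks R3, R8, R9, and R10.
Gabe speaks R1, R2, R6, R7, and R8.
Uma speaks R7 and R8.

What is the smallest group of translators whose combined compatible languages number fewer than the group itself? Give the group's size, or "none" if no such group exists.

Take S = {Toni, Casey, Morgan, Priya, Dana, Gabe}. Its neighbourhood is {R1, R2, R6, R7, R8}, so |N(S)| = 5 < |S| = 6.
Every subset of size less than 6 has at least as many neighbours as members, so 6 is the minimum.

6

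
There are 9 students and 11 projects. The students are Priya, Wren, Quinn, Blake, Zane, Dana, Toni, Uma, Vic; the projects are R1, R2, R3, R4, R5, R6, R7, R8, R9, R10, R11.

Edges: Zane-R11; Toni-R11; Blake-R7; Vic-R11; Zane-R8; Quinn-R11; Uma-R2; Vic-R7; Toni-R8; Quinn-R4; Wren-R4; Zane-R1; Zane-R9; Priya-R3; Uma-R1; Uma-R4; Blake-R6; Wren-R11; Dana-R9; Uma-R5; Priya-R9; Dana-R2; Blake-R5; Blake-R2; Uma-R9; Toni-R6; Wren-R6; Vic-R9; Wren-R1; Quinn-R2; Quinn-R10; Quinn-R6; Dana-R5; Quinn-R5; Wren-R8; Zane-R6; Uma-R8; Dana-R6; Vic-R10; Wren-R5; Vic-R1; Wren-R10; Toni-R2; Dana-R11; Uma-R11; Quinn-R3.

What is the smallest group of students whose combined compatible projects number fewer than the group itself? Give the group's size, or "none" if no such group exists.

none

A matching saturating every student exists, for instance Priya→R3, Wren→R4, Quinn→R6, Blake→R7, Zane→R1, Dana→R5, Toni→R8, Uma→R2, Vic→R9.
By Hall's marriage theorem, this means |N(S)| ≥ |S| for every subset S, so no violating subset exists.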